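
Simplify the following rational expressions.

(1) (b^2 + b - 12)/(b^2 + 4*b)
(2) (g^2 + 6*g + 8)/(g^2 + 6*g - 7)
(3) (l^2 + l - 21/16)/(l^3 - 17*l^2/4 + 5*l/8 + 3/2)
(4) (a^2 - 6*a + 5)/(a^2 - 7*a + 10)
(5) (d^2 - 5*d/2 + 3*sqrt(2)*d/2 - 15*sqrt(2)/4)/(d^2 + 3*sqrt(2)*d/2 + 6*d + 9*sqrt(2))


(1) = (b - 3)/b
(2) = (g^2 + 6*g + 8)/(g^2 + 6*g - 7)
(3) = (4*l + 7)/(4*l^2 - 14*l - 8)
(4) = (a - 1)/(a - 2)
(5) = (8*d - 20)/(8*d + 48)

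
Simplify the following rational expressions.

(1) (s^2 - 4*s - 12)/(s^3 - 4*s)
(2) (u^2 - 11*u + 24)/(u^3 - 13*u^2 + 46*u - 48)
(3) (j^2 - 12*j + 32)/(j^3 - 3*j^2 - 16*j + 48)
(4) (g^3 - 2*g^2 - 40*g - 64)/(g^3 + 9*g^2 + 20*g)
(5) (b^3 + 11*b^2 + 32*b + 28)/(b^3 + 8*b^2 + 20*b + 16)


(1) = (s - 6)/(s^2 - 2*s)
(2) = 1/(u - 2)
(3) = (j - 8)/(j^2 + j - 12)
(4) = (g^2 - 6*g - 16)/(g^2 + 5*g)
(5) = (b + 7)/(b + 4)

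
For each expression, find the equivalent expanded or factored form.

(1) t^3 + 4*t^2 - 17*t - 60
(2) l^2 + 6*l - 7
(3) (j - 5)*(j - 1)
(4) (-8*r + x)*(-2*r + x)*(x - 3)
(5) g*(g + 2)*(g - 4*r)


(1) = (t - 4)*(t + 3)*(t + 5)
(2) = (l - 1)*(l + 7)
(3) = j^2 - 6*j + 5
(4) = 16*r^2*x - 48*r^2 - 10*r*x^2 + 30*r*x + x^3 - 3*x^2
(5) = g^3 - 4*g^2*r + 2*g^2 - 8*g*r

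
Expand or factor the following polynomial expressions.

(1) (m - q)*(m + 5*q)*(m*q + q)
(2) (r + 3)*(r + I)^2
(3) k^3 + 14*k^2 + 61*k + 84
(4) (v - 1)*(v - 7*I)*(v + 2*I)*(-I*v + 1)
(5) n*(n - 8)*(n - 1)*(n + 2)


(1) = m^3*q + 4*m^2*q^2 + m^2*q - 5*m*q^3 + 4*m*q^2 - 5*q^3
(2) = r^3 + 3*r^2 + 2*I*r^2 - r + 6*I*r - 3
(3) = (k + 3)*(k + 4)*(k + 7)
(4) = -I*v^4 - 4*v^3 + I*v^3 + 4*v^2 - 19*I*v^2 + 14*v + 19*I*v - 14
(5) = n^4 - 7*n^3 - 10*n^2 + 16*n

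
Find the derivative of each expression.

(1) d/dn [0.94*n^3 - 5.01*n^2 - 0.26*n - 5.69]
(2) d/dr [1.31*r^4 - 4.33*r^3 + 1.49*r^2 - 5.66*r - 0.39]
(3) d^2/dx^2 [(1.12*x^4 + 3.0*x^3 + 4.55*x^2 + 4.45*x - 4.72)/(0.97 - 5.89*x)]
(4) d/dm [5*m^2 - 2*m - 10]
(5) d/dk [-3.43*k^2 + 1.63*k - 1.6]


(1) = 2.82*n^2 - 10.02*n - 0.26
(2) = 5.24*r^3 - 12.99*r^2 + 2.98*r - 5.66
(3) = (-233.130912*x^4 - 105.770264*x^3 + 90.193704*x^2 - 16.9362*x + 268.082864)/(204.336469*x^3 - 100.954011*x^2 + 16.625703*x - 0.912673)
(4) = 10*m - 2
(5) = 1.63 - 6.86*k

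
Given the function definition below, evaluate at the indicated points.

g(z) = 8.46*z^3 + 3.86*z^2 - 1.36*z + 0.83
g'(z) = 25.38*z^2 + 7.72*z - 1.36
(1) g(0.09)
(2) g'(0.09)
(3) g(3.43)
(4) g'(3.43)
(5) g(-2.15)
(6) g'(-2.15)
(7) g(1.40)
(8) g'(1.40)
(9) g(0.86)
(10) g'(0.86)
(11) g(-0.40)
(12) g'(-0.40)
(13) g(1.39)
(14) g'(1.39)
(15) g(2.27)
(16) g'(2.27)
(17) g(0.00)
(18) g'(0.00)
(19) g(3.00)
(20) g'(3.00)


(1) = 0.75
(2) = -0.46
(3) = 382.97
(4) = 323.71
(5) = -62.48
(6) = 99.36
(7) = 29.71
(8) = 59.19
(9) = 7.90
(10) = 24.05
(11) = 1.45
(12) = -0.39
(13) = 29.12
(14) = 58.41
(15) = 116.59
(16) = 146.95
(17) = 0.83
(18) = -1.36
(19) = 259.91
(20) = 250.22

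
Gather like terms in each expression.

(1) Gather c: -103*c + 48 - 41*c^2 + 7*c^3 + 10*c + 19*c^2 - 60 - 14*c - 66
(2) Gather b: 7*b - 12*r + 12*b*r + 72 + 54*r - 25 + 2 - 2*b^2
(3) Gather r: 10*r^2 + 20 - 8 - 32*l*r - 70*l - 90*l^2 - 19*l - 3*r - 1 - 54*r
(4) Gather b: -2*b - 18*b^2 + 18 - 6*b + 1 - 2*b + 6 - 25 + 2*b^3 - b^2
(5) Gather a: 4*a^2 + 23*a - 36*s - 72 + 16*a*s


(1) = 7*c^3 - 22*c^2 - 107*c - 78
(2) = -2*b^2 + b*(12*r + 7) + 42*r + 49
(3) = -90*l^2 - 89*l + 10*r^2 + r*(-32*l - 57) + 11
(4) = 2*b^3 - 19*b^2 - 10*b
(5) = 4*a^2 + a*(16*s + 23) - 36*s - 72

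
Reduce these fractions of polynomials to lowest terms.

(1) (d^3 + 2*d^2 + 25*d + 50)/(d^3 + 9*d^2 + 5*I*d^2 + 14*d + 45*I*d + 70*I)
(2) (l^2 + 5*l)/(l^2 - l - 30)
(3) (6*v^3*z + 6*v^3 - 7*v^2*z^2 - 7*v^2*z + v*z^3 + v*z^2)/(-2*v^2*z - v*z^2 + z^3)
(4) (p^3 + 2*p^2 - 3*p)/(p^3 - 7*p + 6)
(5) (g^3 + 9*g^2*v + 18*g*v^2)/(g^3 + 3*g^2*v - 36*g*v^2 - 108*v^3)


(1) = (d - 5*I)/(d + 7)
(2) = l/(l - 6)
(3) = (6*v^3*z + 6*v^3 - 7*v^2*z^2 - 7*v^2*z + v*z^3 + v*z^2)/(-2*v^2*z - v*z^2 + z^3)
(4) = p/(p - 2)
(5) = -g/(-g + 6*v)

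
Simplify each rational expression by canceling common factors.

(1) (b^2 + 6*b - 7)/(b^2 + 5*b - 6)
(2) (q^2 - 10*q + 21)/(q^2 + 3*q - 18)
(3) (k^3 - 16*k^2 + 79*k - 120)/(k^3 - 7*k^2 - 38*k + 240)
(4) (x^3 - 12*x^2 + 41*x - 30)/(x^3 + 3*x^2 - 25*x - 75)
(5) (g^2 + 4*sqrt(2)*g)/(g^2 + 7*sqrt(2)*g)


(1) = (b + 7)/(b + 6)
(2) = (q - 7)/(q + 6)
(3) = (k - 3)/(k + 6)
(4) = (x^2 - 7*x + 6)/(x^2 + 8*x + 15)
(5) = (g + 4*sqrt(2))/(g + 7*sqrt(2))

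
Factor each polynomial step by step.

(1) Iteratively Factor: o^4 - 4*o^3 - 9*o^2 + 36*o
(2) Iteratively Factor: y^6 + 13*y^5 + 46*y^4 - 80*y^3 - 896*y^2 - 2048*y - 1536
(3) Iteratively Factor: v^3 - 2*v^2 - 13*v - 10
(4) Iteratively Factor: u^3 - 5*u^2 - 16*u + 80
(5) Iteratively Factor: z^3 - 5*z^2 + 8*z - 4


(1) = (o - 3)*(o^3 - o^2 - 12*o) = (o - 3)*(o + 3)*(o^2 - 4*o) = o*(o - 3)*(o + 3)*(o - 4)
(2) = (y + 2)*(y^5 + 11*y^4 + 24*y^3 - 128*y^2 - 640*y - 768) = (y + 2)*(y + 4)*(y^4 + 7*y^3 - 4*y^2 - 112*y - 192) = (y - 4)*(y + 2)*(y + 4)*(y^3 + 11*y^2 + 40*y + 48) = (y - 4)*(y + 2)*(y + 4)^2*(y^2 + 7*y + 12) = (y - 4)*(y + 2)*(y + 4)^3*(y + 3)
(3) = (v - 5)*(v^2 + 3*v + 2) = (v - 5)*(v + 1)*(v + 2)
(4) = (u - 4)*(u^2 - u - 20) = (u - 4)*(u + 4)*(u - 5)
(5) = (z - 1)*(z^2 - 4*z + 4) = (z - 2)*(z - 1)*(z - 2)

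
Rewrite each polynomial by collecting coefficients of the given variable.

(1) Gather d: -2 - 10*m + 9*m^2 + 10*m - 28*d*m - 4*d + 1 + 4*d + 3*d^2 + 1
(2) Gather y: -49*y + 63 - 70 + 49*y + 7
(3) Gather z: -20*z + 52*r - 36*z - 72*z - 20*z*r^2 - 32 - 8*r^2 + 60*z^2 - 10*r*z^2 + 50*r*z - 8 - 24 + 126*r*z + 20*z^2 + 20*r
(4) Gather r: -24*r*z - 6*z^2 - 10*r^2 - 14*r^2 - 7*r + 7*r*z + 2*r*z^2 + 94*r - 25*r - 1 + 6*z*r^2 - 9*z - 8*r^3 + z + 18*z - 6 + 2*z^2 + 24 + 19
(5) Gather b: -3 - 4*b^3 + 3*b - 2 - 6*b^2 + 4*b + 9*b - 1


(1) = 3*d^2 - 28*d*m + 9*m^2
(2) = 0
(3) = -8*r^2 + 72*r + z^2*(80 - 10*r) + z*(-20*r^2 + 176*r - 128) - 64
(4) = -8*r^3 + r^2*(6*z - 24) + r*(2*z^2 - 17*z + 62) - 4*z^2 + 10*z + 36
(5) = -4*b^3 - 6*b^2 + 16*b - 6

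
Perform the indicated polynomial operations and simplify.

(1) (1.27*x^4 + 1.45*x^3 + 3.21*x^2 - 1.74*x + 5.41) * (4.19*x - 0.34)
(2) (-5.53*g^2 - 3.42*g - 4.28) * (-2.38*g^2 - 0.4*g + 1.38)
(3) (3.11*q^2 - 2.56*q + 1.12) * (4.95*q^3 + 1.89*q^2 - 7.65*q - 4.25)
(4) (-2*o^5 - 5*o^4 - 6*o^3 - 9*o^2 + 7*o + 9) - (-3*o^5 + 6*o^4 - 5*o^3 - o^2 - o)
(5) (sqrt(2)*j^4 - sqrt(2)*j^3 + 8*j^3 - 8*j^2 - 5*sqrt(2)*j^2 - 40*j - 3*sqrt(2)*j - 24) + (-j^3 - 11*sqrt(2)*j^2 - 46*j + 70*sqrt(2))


(1) = 5.3213*x^5 + 5.6437*x^4 + 12.9569*x^3 - 8.382*x^2 + 23.2595*x - 1.8394
(2) = 13.1614*g^4 + 10.3516*g^3 + 3.923*g^2 - 3.0076*g - 5.9064
(3) = 15.3945*q^5 - 6.7941*q^4 - 23.0859*q^3 + 8.4833*q^2 + 2.312*q - 4.76
(4) = o^5 - 11*o^4 - o^3 - 8*o^2 + 8*o + 9
(5) = sqrt(2)*j^4 - sqrt(2)*j^3 + 7*j^3 - 16*sqrt(2)*j^2 - 8*j^2 - 86*j - 3*sqrt(2)*j - 24 + 70*sqrt(2)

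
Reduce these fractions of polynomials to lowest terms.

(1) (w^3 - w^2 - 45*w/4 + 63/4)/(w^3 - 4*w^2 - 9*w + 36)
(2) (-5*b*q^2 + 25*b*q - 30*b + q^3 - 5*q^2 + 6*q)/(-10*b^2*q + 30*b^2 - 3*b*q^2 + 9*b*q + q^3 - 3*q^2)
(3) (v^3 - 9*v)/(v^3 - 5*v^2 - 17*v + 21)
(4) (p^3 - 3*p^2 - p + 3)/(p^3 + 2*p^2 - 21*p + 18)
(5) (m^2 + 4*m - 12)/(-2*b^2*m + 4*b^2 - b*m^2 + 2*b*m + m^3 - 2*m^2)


(1) = (4*w^2 + 8*w - 21)/(4*w^2 - 4*w - 48)
(2) = (q - 2)/(2*b + q)
(3) = (v^2 - 3*v)/(v^2 - 8*v + 7)
(4) = (p + 1)/(p + 6)
(5) = (-m - 6)/(2*b^2 + b*m - m^2)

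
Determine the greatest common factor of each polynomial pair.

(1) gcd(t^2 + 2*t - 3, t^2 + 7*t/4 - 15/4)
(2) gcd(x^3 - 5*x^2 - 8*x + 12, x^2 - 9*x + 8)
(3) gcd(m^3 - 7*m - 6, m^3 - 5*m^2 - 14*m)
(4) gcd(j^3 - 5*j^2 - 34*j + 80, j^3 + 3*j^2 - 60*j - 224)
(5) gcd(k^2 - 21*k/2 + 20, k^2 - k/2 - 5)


(1) = gcd((t - 1)*(t + 3), (t - 5/4)*(t + 3)) = t + 3
(2) = x - 1
(3) = m + 2
(4) = gcd((j - 8)*(j - 2)*(j + 5), (j - 8)*(j + 4)*(j + 7)) = j - 8
(5) = gcd((k - 8)*(k - 5/2), (k - 5/2)*(k + 2)) = k - 5/2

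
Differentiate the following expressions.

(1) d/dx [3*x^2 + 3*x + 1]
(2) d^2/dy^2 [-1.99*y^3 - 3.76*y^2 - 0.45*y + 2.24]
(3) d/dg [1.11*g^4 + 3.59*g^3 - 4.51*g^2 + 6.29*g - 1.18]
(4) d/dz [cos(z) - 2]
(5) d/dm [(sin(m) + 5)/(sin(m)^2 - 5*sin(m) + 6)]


(1) = 6*x + 3
(2) = -11.94*y - 7.52
(3) = 4.44*g^3 + 10.77*g^2 - 9.02*g + 6.29
(4) = -sin(z)
(5) = (-10*sin(m) + cos(m)^2 + 30)*cos(m)/(sin(m)^2 - 5*sin(m) + 6)^2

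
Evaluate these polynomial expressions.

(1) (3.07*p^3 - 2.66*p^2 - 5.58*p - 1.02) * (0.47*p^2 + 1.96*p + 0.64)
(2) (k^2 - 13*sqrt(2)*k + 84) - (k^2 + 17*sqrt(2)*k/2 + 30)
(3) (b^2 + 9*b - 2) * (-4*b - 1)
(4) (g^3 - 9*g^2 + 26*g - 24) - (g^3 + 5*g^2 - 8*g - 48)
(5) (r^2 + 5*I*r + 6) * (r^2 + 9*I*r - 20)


(1) = 1.4429*p^5 + 4.767*p^4 - 5.8714*p^3 - 13.1186*p^2 - 5.5704*p - 0.6528
(2) = -43*sqrt(2)*k/2 + 54
(3) = -4*b^3 - 37*b^2 - b + 2
(4) = -14*g^2 + 34*g + 24
(5) = r^4 + 14*I*r^3 - 59*r^2 - 46*I*r - 120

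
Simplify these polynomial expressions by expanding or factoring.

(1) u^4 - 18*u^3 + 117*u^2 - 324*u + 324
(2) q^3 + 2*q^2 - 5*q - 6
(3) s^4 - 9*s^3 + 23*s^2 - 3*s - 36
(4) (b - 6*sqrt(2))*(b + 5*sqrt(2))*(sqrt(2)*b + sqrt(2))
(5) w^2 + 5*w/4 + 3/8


(1) = (u - 6)^2*(u - 3)^2
(2) = (q - 2)*(q + 1)*(q + 3)
(3) = (s - 4)*(s - 3)^2*(s + 1)
(4) = sqrt(2)*b^3 - 2*b^2 + sqrt(2)*b^2 - 60*sqrt(2)*b - 2*b - 60*sqrt(2)
(5) = (w + 1/2)*(w + 3/4)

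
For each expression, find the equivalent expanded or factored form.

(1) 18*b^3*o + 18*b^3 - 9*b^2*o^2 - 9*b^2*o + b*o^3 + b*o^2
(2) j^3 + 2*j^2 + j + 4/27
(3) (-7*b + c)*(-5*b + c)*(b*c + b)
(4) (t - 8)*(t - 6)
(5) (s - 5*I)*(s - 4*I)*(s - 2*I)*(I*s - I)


(1) = (-6*b + o)*(-3*b + o)*(b*o + b)
(2) = (j + 1/3)^2*(j + 4/3)
(3) = 35*b^3*c + 35*b^3 - 12*b^2*c^2 - 12*b^2*c + b*c^3 + b*c^2
(4) = t^2 - 14*t + 48
(5) = I*s^4 + 11*s^3 - I*s^3 - 11*s^2 - 38*I*s^2 - 40*s + 38*I*s + 40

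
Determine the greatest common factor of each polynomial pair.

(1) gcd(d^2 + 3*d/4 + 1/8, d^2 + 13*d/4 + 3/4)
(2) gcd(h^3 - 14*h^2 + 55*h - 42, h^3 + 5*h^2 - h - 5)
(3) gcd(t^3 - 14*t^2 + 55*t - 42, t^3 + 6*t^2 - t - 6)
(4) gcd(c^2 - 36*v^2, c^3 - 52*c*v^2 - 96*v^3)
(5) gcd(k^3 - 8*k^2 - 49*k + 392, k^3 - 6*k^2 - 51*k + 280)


(1) = d + 1/4
(2) = gcd((h - 7)*(h - 6)*(h - 1), (h - 1)*(h + 1)*(h + 5)) = h - 1
(3) = gcd((t - 7)*(t - 6)*(t - 1), (t - 1)*(t + 1)*(t + 6)) = t - 1
(4) = gcd((c - 6*v)*(c + 6*v), (c - 8*v)*(c + 2*v)*(c + 6*v)) = c + 6*v
(5) = gcd((k - 8)*(k - 7)*(k + 7), (k - 8)*(k - 5)*(k + 7)) = k^2 - k - 56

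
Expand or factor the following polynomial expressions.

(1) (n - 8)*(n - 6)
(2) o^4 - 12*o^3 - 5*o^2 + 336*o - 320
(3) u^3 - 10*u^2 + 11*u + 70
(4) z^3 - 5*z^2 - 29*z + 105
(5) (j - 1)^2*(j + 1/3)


(1) = n^2 - 14*n + 48
(2) = (o - 8)^2*(o - 1)*(o + 5)
(3) = (u - 7)*(u - 5)*(u + 2)
(4) = (z - 7)*(z - 3)*(z + 5)
(5) = j^3 - 5*j^2/3 + j/3 + 1/3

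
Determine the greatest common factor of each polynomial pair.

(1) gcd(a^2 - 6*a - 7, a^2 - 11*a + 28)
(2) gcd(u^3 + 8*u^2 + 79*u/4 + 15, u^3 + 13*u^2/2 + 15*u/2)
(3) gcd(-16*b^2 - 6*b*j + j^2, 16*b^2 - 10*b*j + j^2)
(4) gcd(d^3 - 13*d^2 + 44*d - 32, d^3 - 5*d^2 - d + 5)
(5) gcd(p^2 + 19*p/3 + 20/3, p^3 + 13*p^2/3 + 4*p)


(1) = a - 7
(2) = u + 3/2
(3) = gcd((-8*b + j)*(2*b + j), (-8*b + j)*(-2*b + j)) = 8*b - j
(4) = gcd((d - 8)*(d - 4)*(d - 1), (d - 5)*(d - 1)*(d + 1)) = d - 1
(5) = gcd((p + 4/3)*(p + 5), p*(p + 4/3)*(p + 3)) = p + 4/3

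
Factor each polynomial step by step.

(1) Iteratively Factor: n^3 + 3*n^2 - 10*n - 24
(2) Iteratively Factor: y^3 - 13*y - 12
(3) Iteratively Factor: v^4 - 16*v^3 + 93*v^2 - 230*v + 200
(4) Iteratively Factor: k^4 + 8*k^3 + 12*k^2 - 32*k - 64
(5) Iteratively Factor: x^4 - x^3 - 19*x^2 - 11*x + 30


(1) = (n - 3)*(n^2 + 6*n + 8) = (n - 3)*(n + 2)*(n + 4)
(2) = (y + 3)*(y^2 - 3*y - 4) = (y + 1)*(y + 3)*(y - 4)
(3) = (v - 4)*(v^3 - 12*v^2 + 45*v - 50) = (v - 5)*(v - 4)*(v^2 - 7*v + 10) = (v - 5)^2*(v - 4)*(v - 2)
(4) = (k + 2)*(k^3 + 6*k^2 - 32) = (k - 2)*(k + 2)*(k^2 + 8*k + 16) = (k - 2)*(k + 2)*(k + 4)*(k + 4)
(5) = (x + 2)*(x^3 - 3*x^2 - 13*x + 15) = (x - 5)*(x + 2)*(x^2 + 2*x - 3) = (x - 5)*(x + 2)*(x + 3)*(x - 1)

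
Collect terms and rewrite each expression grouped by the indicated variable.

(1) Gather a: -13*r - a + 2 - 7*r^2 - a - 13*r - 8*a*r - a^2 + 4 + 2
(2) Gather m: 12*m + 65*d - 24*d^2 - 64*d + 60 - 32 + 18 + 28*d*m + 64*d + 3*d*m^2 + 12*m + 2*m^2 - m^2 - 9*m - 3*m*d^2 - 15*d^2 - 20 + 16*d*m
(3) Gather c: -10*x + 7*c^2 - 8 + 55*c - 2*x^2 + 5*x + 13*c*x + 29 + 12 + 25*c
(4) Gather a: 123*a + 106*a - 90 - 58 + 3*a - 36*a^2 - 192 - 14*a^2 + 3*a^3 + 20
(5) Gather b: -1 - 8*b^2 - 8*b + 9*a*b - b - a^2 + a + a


(1) = -a^2 + a*(-8*r - 2) - 7*r^2 - 26*r + 8
(2) = -39*d^2 + 65*d + m^2*(3*d + 1) + m*(-3*d^2 + 44*d + 15) + 26
(3) = 7*c^2 + c*(13*x + 80) - 2*x^2 - 5*x + 33
(4) = 3*a^3 - 50*a^2 + 232*a - 320
(5) = -a^2 + 2*a - 8*b^2 + b*(9*a - 9) - 1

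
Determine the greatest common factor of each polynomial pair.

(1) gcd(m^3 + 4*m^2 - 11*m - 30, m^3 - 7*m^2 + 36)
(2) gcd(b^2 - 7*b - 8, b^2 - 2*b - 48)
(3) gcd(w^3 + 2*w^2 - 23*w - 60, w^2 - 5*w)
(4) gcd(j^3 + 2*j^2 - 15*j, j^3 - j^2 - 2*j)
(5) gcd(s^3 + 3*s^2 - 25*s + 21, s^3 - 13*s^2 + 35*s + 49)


(1) = gcd((m - 3)*(m + 2)*(m + 5), (m - 6)*(m - 3)*(m + 2)) = m^2 - m - 6
(2) = gcd((b - 8)*(b + 1), (b - 8)*(b + 6)) = b - 8
(3) = gcd((w - 5)*(w + 3)*(w + 4), w*(w - 5)) = w - 5
(4) = j
(5) = gcd((s - 3)*(s - 1)*(s + 7), (s - 7)^2*(s + 1)) = 1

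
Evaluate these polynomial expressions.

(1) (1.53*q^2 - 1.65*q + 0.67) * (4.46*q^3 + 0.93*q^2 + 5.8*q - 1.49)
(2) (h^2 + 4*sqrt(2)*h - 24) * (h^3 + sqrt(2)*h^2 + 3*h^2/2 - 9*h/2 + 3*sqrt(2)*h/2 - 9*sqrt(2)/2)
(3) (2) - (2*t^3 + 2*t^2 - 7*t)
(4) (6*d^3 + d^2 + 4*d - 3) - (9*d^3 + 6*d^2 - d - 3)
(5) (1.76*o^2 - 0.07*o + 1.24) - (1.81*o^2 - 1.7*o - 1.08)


(1) = 6.8238*q^5 - 5.9361*q^4 + 10.3277*q^3 - 11.2266*q^2 + 6.3445*q - 0.9983
(2) = h^5 + 3*h^4/2 + 5*sqrt(2)*h^4 - 41*h^3/2 + 15*sqrt(2)*h^3/2 - 93*sqrt(2)*h^2/2 - 24*h^2 - 36*sqrt(2)*h + 72*h + 108*sqrt(2)
(3) = -2*t^3 - 2*t^2 + 7*t + 2
(4) = -3*d^3 - 5*d^2 + 5*d
(5) = -0.05*o^2 + 1.63*o + 2.32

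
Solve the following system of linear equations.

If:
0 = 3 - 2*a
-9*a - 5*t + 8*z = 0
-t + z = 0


Then:
a = 3/2
t = 9/2
z = 9/2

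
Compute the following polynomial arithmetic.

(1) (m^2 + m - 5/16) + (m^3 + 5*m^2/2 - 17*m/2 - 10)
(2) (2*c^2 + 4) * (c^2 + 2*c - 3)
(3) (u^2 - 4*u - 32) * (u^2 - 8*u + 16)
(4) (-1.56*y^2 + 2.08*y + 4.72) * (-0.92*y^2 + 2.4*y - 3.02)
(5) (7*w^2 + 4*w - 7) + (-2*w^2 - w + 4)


(1) = m^3 + 7*m^2/2 - 15*m/2 - 165/16
(2) = 2*c^4 + 4*c^3 - 2*c^2 + 8*c - 12
(3) = u^4 - 12*u^3 + 16*u^2 + 192*u - 512
(4) = 1.4352*y^4 - 5.6576*y^3 + 5.3608*y^2 + 5.0464*y - 14.2544
(5) = 5*w^2 + 3*w - 3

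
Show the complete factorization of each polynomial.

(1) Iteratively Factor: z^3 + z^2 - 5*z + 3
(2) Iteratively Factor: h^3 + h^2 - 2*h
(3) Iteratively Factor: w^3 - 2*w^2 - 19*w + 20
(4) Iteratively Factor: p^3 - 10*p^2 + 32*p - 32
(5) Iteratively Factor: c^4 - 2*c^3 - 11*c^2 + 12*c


(1) = (z - 1)*(z^2 + 2*z - 3) = (z - 1)^2*(z + 3)
(2) = (h - 1)*(h^2 + 2*h) = (h - 1)*(h + 2)*(h)
(3) = (w + 4)*(w^2 - 6*w + 5) = (w - 5)*(w + 4)*(w - 1)
(4) = (p - 4)*(p^2 - 6*p + 8) = (p - 4)*(p - 2)*(p - 4)
(5) = (c)*(c^3 - 2*c^2 - 11*c + 12) = c*(c - 1)*(c^2 - c - 12) = c*(c - 4)*(c - 1)*(c + 3)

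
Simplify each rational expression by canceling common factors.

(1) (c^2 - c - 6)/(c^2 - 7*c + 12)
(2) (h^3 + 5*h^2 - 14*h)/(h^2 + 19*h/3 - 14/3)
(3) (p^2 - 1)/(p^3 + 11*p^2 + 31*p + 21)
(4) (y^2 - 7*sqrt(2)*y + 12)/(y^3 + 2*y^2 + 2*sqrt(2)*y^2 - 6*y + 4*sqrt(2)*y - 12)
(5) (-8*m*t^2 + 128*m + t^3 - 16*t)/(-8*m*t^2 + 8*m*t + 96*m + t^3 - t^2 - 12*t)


(1) = (c + 2)/(c - 4)
(2) = (3*h^2 - 6*h)/(3*h - 2)
(3) = (p - 1)/(p^2 + 10*p + 21)
(4) = (y - 6*sqrt(2))/(y^2 + y*(2 + 3*sqrt(2)) + 6*sqrt(2))
(5) = (t + 4)/(t + 3)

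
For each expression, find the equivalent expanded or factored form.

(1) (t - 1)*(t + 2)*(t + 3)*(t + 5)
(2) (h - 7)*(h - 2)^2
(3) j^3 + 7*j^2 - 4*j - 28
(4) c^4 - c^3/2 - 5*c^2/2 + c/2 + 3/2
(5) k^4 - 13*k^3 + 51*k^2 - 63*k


(1) = t^4 + 9*t^3 + 21*t^2 - t - 30
(2) = h^3 - 11*h^2 + 32*h - 28
(3) = (j - 2)*(j + 2)*(j + 7)
(4) = (c - 3/2)*(c - 1)*(c + 1)^2
(5) = k*(k - 7)*(k - 3)^2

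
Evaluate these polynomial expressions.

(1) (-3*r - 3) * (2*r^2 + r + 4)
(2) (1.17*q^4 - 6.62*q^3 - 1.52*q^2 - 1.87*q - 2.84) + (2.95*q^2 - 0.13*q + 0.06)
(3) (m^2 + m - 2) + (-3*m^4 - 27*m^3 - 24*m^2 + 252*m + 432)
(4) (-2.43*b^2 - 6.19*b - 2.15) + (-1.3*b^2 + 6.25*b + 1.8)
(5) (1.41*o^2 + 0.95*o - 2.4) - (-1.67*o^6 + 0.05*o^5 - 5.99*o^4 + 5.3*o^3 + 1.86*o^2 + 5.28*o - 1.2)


(1) = -6*r^3 - 9*r^2 - 15*r - 12
(2) = 1.17*q^4 - 6.62*q^3 + 1.43*q^2 - 2.0*q - 2.78
(3) = -3*m^4 - 27*m^3 - 23*m^2 + 253*m + 430
(4) = -3.73*b^2 + 0.06*b - 0.35
(5) = 1.67*o^6 - 0.05*o^5 + 5.99*o^4 - 5.3*o^3 - 0.45*o^2 - 4.33*o - 1.2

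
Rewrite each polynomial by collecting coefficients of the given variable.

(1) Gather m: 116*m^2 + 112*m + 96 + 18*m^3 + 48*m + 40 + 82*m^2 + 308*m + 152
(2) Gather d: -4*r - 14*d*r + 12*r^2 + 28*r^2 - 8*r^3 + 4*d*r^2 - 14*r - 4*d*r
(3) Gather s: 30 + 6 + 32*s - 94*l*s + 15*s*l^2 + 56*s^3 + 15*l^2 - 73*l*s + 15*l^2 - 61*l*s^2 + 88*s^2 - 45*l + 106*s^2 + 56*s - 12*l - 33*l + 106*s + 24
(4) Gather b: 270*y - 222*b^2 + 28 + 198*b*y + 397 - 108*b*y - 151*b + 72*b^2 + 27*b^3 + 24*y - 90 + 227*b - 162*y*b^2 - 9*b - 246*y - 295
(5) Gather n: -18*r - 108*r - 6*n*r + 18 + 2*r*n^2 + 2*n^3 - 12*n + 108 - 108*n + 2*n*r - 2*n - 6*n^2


(1) = 18*m^3 + 198*m^2 + 468*m + 288
(2) = d*(4*r^2 - 18*r) - 8*r^3 + 40*r^2 - 18*r
(3) = 30*l^2 - 90*l + 56*s^3 + s^2*(194 - 61*l) + s*(15*l^2 - 167*l + 194) + 60
(4) = 27*b^3 + b^2*(-162*y - 150) + b*(90*y + 67) + 48*y + 40
(5) = 2*n^3 + n^2*(2*r - 6) + n*(-4*r - 122) - 126*r + 126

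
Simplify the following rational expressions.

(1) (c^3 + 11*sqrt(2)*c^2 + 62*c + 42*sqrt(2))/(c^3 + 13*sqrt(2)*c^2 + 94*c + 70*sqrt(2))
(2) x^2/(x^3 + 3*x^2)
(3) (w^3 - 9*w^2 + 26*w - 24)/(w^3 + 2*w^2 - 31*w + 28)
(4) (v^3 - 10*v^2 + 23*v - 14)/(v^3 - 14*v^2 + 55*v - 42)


(1) = (c + 3*sqrt(2))/(c + 5*sqrt(2))
(2) = 1/(x + 3)
(3) = (w^2 - 5*w + 6)/(w^2 + 6*w - 7)
(4) = (v - 2)/(v - 6)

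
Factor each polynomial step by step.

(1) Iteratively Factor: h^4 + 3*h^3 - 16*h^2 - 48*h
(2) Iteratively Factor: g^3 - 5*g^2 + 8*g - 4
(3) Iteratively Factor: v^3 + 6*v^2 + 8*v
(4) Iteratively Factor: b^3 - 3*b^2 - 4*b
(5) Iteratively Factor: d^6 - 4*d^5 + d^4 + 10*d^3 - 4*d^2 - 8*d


(1) = (h)*(h^3 + 3*h^2 - 16*h - 48) = h*(h + 3)*(h^2 - 16) = h*(h - 4)*(h + 3)*(h + 4)
(2) = (g - 2)*(g^2 - 3*g + 2) = (g - 2)^2*(g - 1)
(3) = (v + 2)*(v^2 + 4*v) = v*(v + 2)*(v + 4)
(4) = (b + 1)*(b^2 - 4*b) = (b - 4)*(b + 1)*(b)
(5) = (d - 2)*(d^5 - 2*d^4 - 3*d^3 + 4*d^2 + 4*d) = (d - 2)^2*(d^4 - 3*d^2 - 2*d) = (d - 2)^3*(d^3 + 2*d^2 + d) = (d - 2)^3*(d + 1)*(d^2 + d) = (d - 2)^3*(d + 1)^2*(d)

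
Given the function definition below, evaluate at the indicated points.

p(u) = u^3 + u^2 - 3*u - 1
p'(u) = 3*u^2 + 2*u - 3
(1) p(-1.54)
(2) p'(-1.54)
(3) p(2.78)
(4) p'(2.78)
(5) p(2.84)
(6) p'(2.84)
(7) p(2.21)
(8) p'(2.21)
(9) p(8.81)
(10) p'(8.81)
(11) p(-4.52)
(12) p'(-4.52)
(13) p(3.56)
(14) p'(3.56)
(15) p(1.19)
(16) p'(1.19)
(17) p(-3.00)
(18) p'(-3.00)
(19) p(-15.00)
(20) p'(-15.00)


(1) = 2.34
(2) = 1.03
(3) = 19.87
(4) = 25.75
(5) = 21.45
(6) = 26.88
(7) = 8.05
(8) = 16.07
(9) = 733.98
(10) = 247.47
(11) = -59.36
(12) = 49.25
(13) = 46.11
(14) = 42.14
(15) = -1.47
(16) = 3.63
(17) = -10.00
(18) = 18.00
(19) = -3106.00
(20) = 642.00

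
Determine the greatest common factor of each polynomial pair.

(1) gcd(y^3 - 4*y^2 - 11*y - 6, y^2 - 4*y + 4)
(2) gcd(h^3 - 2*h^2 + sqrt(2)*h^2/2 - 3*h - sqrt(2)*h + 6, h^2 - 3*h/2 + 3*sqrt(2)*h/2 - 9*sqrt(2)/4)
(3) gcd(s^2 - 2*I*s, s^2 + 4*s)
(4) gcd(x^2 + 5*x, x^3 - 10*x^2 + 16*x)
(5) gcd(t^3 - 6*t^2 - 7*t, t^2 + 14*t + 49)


(1) = gcd((y - 6)*(y + 1)^2, (y - 2)^2) = 1
(2) = h + 3*sqrt(2)/2
(3) = gcd(s*(s - 2*I), s*(s + 4)) = s
(4) = x
(5) = 1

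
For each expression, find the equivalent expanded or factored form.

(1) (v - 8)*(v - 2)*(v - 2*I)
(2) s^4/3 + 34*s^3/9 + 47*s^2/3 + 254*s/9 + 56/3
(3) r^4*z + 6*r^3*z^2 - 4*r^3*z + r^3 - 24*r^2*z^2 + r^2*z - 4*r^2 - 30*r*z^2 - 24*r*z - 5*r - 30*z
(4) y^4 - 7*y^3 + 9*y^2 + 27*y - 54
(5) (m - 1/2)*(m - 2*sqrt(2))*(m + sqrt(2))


(1) = v^3 - 10*v^2 - 2*I*v^2 + 16*v + 20*I*v - 32*I
(2) = (s/3 + 1)*(s + 2)*(s + 7/3)*(s + 4)
(3) = (r - 5)*(r + 1)*(r + 6*z)*(r*z + 1)
(4) = (y - 3)^3*(y + 2)
(5) = m^3 - sqrt(2)*m^2 - m^2/2 - 4*m + sqrt(2)*m/2 + 2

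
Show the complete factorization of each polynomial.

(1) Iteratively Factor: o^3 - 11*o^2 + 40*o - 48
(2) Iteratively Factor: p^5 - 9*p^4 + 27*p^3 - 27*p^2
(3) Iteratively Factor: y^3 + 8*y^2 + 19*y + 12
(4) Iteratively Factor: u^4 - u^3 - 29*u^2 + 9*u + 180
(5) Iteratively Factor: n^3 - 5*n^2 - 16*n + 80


(1) = (o - 4)*(o^2 - 7*o + 12) = (o - 4)*(o - 3)*(o - 4)
(2) = (p - 3)*(p^4 - 6*p^3 + 9*p^2) = p*(p - 3)*(p^3 - 6*p^2 + 9*p) = p*(p - 3)^2*(p^2 - 3*p) = p^2*(p - 3)^2*(p - 3)
(3) = (y + 4)*(y^2 + 4*y + 3) = (y + 3)*(y + 4)*(y + 1)
(4) = (u + 4)*(u^3 - 5*u^2 - 9*u + 45) = (u - 5)*(u + 4)*(u^2 - 9) = (u - 5)*(u + 3)*(u + 4)*(u - 3)
(5) = (n + 4)*(n^2 - 9*n + 20) = (n - 4)*(n + 4)*(n - 5)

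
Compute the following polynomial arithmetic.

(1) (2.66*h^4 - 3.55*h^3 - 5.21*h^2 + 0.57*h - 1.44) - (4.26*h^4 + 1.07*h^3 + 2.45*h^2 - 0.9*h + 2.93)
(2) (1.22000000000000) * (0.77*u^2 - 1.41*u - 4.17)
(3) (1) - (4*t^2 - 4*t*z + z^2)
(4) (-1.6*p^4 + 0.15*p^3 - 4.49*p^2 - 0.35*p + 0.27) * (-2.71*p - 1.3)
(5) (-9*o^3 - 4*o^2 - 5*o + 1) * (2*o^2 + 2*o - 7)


(1) = -1.6*h^4 - 4.62*h^3 - 7.66*h^2 + 1.47*h - 4.37
(2) = 0.9394*u^2 - 1.7202*u - 5.0874
(3) = -4*t^2 + 4*t*z - z^2 + 1
(4) = 4.336*p^5 + 1.6735*p^4 + 11.9729*p^3 + 6.7855*p^2 - 0.2767*p - 0.351
(5) = -18*o^5 - 26*o^4 + 45*o^3 + 20*o^2 + 37*o - 7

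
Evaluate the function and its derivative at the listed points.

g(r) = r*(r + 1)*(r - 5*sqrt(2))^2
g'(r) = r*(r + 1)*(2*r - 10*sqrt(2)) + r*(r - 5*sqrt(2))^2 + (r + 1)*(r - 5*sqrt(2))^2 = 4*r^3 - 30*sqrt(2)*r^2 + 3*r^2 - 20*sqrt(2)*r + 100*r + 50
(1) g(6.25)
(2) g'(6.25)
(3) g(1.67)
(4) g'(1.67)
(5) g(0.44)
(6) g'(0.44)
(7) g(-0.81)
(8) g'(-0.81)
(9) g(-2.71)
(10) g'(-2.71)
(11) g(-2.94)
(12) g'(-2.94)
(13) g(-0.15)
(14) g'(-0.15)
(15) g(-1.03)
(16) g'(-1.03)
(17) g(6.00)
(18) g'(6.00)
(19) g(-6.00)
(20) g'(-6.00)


(1) = 30.55
(2) = -65.31
(3) = 130.07
(4) = 78.44
(5) = 27.86
(6) = 74.26
(7) = -9.56
(8) = -36.08
(9) = 443.34
(10) = -513.51
(11) = 571.62
(12) = -603.28
(13) = -6.65
(14) = 38.34
(15) = 2.03
(16) = -70.07
(17) = 48.18
(18) = -75.06
(19) = 5125.58
(20) = -2663.65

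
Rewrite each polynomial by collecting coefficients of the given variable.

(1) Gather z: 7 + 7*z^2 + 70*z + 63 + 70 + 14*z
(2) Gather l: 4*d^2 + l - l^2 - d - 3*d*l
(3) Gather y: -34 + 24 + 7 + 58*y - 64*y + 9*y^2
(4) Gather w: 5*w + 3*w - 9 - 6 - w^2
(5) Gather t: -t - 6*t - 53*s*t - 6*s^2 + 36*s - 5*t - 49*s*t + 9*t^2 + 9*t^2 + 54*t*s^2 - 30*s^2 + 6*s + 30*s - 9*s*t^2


(1) = 7*z^2 + 84*z + 140
(2) = 4*d^2 - d - l^2 + l*(1 - 3*d)
(3) = 9*y^2 - 6*y - 3
(4) = -w^2 + 8*w - 15
(5) = -36*s^2 + 72*s + t^2*(18 - 9*s) + t*(54*s^2 - 102*s - 12)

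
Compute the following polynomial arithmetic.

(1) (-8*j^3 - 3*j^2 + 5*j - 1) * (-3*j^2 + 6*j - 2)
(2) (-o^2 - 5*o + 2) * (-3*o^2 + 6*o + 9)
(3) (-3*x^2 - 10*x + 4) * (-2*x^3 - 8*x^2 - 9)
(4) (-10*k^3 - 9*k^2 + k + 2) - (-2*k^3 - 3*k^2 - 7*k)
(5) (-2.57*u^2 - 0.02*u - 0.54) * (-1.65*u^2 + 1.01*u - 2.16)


(1) = 24*j^5 - 39*j^4 - 17*j^3 + 39*j^2 - 16*j + 2
(2) = 3*o^4 + 9*o^3 - 45*o^2 - 33*o + 18
(3) = 6*x^5 + 44*x^4 + 72*x^3 - 5*x^2 + 90*x - 36
(4) = -8*k^3 - 6*k^2 + 8*k + 2
(5) = 4.2405*u^4 - 2.5627*u^3 + 6.422*u^2 - 0.5022*u + 1.1664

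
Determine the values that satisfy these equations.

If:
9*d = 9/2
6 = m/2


Then:
d = 1/2
m = 12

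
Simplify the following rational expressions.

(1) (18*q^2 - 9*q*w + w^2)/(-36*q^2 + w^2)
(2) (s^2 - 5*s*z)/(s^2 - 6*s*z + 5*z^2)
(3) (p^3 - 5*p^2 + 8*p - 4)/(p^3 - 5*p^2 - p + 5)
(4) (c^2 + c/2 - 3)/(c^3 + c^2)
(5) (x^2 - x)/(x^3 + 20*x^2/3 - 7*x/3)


(1) = (-3*q + w)/(6*q + w)
(2) = -s/(-s + z)
(3) = (p^2 - 4*p + 4)/(p^2 - 4*p - 5)
(4) = (2*c^2 + c - 6)/(2*c^3 + 2*c^2)
(5) = (3*x - 3)/(3*x^2 + 20*x - 7)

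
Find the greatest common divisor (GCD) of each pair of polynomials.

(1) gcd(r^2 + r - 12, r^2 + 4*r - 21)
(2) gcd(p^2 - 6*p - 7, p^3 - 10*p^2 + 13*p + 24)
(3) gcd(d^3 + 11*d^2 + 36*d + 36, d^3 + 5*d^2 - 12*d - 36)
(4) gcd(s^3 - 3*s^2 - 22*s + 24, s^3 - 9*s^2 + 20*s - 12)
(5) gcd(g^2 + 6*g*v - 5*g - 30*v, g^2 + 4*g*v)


(1) = gcd((r - 3)*(r + 4), (r - 3)*(r + 7)) = r - 3
(2) = p + 1
(3) = gcd((d + 2)*(d + 3)*(d + 6), (d - 3)*(d + 2)*(d + 6)) = d^2 + 8*d + 12
(4) = s^2 - 7*s + 6
(5) = gcd((g - 5)*(g + 6*v), g*(g + 4*v)) = 1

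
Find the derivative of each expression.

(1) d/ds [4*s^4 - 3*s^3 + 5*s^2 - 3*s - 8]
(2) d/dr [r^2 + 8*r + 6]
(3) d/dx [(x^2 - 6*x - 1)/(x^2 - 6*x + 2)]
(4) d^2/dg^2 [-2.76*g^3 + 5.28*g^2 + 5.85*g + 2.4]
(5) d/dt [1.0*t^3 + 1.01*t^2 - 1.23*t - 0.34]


(1) = 16*s^3 - 9*s^2 + 10*s - 3
(2) = 2*r + 8
(3) = 6*(x - 3)/(x^2 - 6*x + 2)^2
(4) = 10.56 - 16.56*g
(5) = 3.0*t^2 + 2.02*t - 1.23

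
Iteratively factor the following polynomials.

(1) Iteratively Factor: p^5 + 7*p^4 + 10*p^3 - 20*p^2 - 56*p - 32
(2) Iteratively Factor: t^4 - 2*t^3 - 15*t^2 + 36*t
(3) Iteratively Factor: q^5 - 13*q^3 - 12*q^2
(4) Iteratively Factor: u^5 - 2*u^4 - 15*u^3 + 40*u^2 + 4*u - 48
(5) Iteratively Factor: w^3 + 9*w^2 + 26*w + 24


(1) = (p + 1)*(p^4 + 6*p^3 + 4*p^2 - 24*p - 32) = (p + 1)*(p + 2)*(p^3 + 4*p^2 - 4*p - 16) = (p + 1)*(p + 2)*(p + 4)*(p^2 - 4) = (p - 2)*(p + 1)*(p + 2)*(p + 4)*(p + 2)
(2) = (t - 3)*(t^3 + t^2 - 12*t) = t*(t - 3)*(t^2 + t - 12) = t*(t - 3)^2*(t + 4)
(3) = (q)*(q^4 - 13*q^2 - 12*q) = q*(q + 3)*(q^3 - 3*q^2 - 4*q) = q^2*(q + 3)*(q^2 - 3*q - 4) = q^2*(q + 1)*(q + 3)*(q - 4)
(4) = (u + 1)*(u^4 - 3*u^3 - 12*u^2 + 52*u - 48) = (u - 2)*(u + 1)*(u^3 - u^2 - 14*u + 24) = (u - 2)*(u + 1)*(u + 4)*(u^2 - 5*u + 6) = (u - 3)*(u - 2)*(u + 1)*(u + 4)*(u - 2)
(5) = (w + 2)*(w^2 + 7*w + 12) = (w + 2)*(w + 3)*(w + 4)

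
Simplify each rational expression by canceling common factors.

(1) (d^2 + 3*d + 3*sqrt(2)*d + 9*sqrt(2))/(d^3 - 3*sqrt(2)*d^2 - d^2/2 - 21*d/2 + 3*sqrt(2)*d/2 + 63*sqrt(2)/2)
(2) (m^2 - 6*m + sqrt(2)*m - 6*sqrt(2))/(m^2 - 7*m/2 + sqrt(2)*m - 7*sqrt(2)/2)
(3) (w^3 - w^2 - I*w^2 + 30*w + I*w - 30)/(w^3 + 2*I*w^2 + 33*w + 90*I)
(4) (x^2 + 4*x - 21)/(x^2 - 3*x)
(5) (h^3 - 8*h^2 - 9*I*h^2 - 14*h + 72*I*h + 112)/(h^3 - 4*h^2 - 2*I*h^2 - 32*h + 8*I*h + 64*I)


(1) = (2*d + 6*sqrt(2))/(2*d^2 + d*(-6*sqrt(2) - 7) + 21*sqrt(2))
(2) = (2*m - 12)/(2*m - 7)
(3) = (w - 1)/(w + 3*I)
(4) = (x + 7)/x
(5) = (h - 7*I)/(h + 4)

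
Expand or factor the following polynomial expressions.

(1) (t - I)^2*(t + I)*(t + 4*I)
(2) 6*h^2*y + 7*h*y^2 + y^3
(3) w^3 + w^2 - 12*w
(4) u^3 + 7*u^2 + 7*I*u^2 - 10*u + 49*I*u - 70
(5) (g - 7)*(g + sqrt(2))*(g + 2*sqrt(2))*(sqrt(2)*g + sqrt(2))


(1) = t^4 + 3*I*t^3 + 5*t^2 + 3*I*t + 4
(2) = y*(h + y)*(6*h + y)
(3) = w*(w - 3)*(w + 4)
(4) = (u + 7)*(u + 2*I)*(u + 5*I)
(5) = sqrt(2)*g^4 - 6*sqrt(2)*g^3 + 6*g^3 - 36*g^2 - 3*sqrt(2)*g^2 - 42*g - 24*sqrt(2)*g - 28*sqrt(2)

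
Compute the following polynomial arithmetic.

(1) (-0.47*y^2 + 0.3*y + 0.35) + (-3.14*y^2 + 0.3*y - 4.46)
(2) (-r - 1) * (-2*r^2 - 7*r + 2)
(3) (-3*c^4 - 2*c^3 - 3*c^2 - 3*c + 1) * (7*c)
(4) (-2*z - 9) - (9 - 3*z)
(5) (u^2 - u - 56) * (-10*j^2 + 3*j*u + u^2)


(1) = -3.61*y^2 + 0.6*y - 4.11
(2) = 2*r^3 + 9*r^2 + 5*r - 2
(3) = -21*c^5 - 14*c^4 - 21*c^3 - 21*c^2 + 7*c
(4) = z - 18
(5) = -10*j^2*u^2 + 10*j^2*u + 560*j^2 + 3*j*u^3 - 3*j*u^2 - 168*j*u + u^4 - u^3 - 56*u^2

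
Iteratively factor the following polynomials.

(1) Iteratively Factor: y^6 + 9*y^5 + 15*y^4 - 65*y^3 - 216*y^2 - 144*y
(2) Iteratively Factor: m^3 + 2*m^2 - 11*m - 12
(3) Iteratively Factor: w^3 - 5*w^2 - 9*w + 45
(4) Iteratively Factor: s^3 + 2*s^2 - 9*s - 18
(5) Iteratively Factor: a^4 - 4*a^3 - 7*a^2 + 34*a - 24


(1) = (y)*(y^5 + 9*y^4 + 15*y^3 - 65*y^2 - 216*y - 144) = y*(y - 3)*(y^4 + 12*y^3 + 51*y^2 + 88*y + 48) = y*(y - 3)*(y + 4)*(y^3 + 8*y^2 + 19*y + 12) = y*(y - 3)*(y + 1)*(y + 4)*(y^2 + 7*y + 12) = y*(y - 3)*(y + 1)*(y + 4)^2*(y + 3)
(2) = (m + 4)*(m^2 - 2*m - 3) = (m + 1)*(m + 4)*(m - 3)
(3) = (w - 5)*(w^2 - 9) = (w - 5)*(w + 3)*(w - 3)
(4) = (s + 3)*(s^2 - s - 6) = (s - 3)*(s + 3)*(s + 2)
(5) = (a - 1)*(a^3 - 3*a^2 - 10*a + 24) = (a - 2)*(a - 1)*(a^2 - a - 12) = (a - 4)*(a - 2)*(a - 1)*(a + 3)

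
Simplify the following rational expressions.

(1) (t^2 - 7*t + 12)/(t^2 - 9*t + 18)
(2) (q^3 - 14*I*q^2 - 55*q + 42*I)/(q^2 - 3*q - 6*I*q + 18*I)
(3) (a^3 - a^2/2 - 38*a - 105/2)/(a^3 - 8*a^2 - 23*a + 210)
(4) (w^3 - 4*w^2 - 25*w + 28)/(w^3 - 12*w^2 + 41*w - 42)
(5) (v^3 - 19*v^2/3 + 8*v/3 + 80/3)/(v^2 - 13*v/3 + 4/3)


(1) = (t - 4)/(t - 6)
(2) = (q^2 - 8*I*q - 7)/(q - 3)
(3) = (2*a + 3)/(2*a - 12)
(4) = (w^2 + 3*w - 4)/(w^2 - 5*w + 6)
(5) = (3*v^2 - 7*v - 20)/(3*v - 1)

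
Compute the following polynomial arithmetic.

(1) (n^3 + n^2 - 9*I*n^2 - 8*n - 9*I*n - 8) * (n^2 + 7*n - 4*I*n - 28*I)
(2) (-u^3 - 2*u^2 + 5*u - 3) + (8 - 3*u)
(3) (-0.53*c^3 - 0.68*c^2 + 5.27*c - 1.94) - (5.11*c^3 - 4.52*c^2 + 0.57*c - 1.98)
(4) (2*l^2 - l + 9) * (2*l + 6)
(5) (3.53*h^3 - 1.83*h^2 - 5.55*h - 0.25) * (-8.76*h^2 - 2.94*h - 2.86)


(1) = n^5 + 8*n^4 - 13*I*n^4 - 37*n^3 - 104*I*n^3 - 352*n^2 - 59*I*n^2 - 308*n + 256*I*n + 224*I
(2) = -u^3 - 2*u^2 + 2*u + 5
(3) = -5.64*c^3 + 3.84*c^2 + 4.7*c + 0.04
(4) = 4*l^3 + 10*l^2 + 12*l + 54
(5) = -30.9228*h^5 + 5.6526*h^4 + 43.9024*h^3 + 23.7408*h^2 + 16.608*h + 0.715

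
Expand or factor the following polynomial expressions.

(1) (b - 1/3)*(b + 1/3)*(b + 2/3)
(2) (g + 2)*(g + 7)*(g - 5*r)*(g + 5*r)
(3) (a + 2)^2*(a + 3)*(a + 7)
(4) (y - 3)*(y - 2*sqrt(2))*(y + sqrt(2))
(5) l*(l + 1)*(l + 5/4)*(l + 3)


(1) = b^3 + 2*b^2/3 - b/9 - 2/27
(2) = g^4 + 9*g^3 - 25*g^2*r^2 + 14*g^2 - 225*g*r^2 - 350*r^2
(3) = a^4 + 14*a^3 + 65*a^2 + 124*a + 84
(4) = y^3 - 3*y^2 - sqrt(2)*y^2 - 4*y + 3*sqrt(2)*y + 12
(5) = l^4 + 21*l^3/4 + 8*l^2 + 15*l/4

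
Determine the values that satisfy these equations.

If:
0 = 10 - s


Then:
s = 10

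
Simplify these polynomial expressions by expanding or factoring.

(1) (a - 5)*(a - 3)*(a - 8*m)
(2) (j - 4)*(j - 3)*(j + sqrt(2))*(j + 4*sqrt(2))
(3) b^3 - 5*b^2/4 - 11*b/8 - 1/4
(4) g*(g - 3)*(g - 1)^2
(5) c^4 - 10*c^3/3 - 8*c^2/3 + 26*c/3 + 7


(1) = a^3 - 8*a^2*m - 8*a^2 + 64*a*m + 15*a - 120*m
(2) = j^4 - 7*j^3 + 5*sqrt(2)*j^3 - 35*sqrt(2)*j^2 + 20*j^2 - 56*j + 60*sqrt(2)*j + 96
(3) = (b - 2)*(b + 1/4)*(b + 1/2)
(4) = g^4 - 5*g^3 + 7*g^2 - 3*g
(5) = (c - 3)*(c - 7/3)*(c + 1)^2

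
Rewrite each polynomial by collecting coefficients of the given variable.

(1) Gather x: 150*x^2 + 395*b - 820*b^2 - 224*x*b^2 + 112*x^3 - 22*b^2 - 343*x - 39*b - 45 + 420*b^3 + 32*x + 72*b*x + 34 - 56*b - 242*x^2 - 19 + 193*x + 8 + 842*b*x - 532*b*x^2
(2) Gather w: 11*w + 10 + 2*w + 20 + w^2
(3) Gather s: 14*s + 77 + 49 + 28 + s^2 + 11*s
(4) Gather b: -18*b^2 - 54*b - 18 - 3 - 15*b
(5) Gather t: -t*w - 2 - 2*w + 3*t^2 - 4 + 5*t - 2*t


(1) = 420*b^3 - 842*b^2 + 300*b + 112*x^3 + x^2*(-532*b - 92) + x*(-224*b^2 + 914*b - 118) - 22
(2) = w^2 + 13*w + 30
(3) = s^2 + 25*s + 154
(4) = -18*b^2 - 69*b - 21
(5) = 3*t^2 + t*(3 - w) - 2*w - 6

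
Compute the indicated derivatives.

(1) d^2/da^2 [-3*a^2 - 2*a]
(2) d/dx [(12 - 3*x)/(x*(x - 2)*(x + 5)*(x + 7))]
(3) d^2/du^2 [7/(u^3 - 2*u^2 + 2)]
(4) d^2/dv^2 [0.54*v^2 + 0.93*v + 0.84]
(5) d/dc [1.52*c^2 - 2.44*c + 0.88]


(1) = -6
(2) = 3*(3*x^4 + 4*x^3 - 109*x^2 - 88*x + 280)/(x^2*(x^6 + 20*x^5 + 122*x^4 + 80*x^3 - 1279*x^2 - 1540*x + 4900))
(3) = 14*(u^2*(3*u - 4)^2 + (2 - 3*u)*(u^3 - 2*u^2 + 2))/(u^3 - 2*u^2 + 2)^3
(4) = 1.08000000000000
(5) = 3.04*c - 2.44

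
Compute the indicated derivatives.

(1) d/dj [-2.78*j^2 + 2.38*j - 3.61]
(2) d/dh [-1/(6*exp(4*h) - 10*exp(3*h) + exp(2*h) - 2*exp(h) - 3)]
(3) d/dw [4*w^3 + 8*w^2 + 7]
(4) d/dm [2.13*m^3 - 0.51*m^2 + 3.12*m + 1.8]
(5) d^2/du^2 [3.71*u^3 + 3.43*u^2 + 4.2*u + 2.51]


(1) = 2.38 - 5.56*j
(2) = 2*(12*exp(3*h) - 15*exp(2*h) + exp(h) - 1)*exp(h)/(-6*exp(4*h) + 10*exp(3*h) - exp(2*h) + 2*exp(h) + 3)^2
(3) = 4*w*(3*w + 4)
(4) = 6.39*m^2 - 1.02*m + 3.12
(5) = 22.26*u + 6.86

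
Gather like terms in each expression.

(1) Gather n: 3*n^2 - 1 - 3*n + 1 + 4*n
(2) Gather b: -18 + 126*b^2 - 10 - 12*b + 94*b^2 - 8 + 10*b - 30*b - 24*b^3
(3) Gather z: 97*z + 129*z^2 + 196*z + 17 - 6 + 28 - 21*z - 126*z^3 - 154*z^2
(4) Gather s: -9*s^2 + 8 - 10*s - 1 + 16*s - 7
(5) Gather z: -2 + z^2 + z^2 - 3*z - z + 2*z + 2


(1) = 3*n^2 + n
(2) = -24*b^3 + 220*b^2 - 32*b - 36
(3) = -126*z^3 - 25*z^2 + 272*z + 39
(4) = -9*s^2 + 6*s
(5) = 2*z^2 - 2*z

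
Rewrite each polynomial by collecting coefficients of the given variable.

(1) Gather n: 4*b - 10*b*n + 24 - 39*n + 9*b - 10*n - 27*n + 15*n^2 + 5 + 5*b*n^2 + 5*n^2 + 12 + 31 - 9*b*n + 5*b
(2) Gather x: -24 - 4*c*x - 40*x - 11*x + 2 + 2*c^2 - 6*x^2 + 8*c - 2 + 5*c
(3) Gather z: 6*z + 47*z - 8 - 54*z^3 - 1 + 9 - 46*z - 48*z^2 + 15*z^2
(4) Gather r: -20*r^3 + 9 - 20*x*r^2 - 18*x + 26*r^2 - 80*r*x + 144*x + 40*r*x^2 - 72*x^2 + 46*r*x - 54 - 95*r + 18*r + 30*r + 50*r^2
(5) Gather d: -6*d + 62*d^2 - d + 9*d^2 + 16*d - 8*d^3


(1) = 18*b + n^2*(5*b + 20) + n*(-19*b - 76) + 72
(2) = 2*c^2 + 13*c - 6*x^2 + x*(-4*c - 51) - 24
(3) = -54*z^3 - 33*z^2 + 7*z
(4) = -20*r^3 + r^2*(76 - 20*x) + r*(40*x^2 - 34*x - 47) - 72*x^2 + 126*x - 45
(5) = -8*d^3 + 71*d^2 + 9*d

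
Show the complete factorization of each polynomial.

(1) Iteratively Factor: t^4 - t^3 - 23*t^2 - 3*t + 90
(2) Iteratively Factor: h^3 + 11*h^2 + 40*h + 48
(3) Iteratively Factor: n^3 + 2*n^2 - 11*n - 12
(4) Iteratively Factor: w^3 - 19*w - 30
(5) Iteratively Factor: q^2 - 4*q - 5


(1) = (t - 2)*(t^3 + t^2 - 21*t - 45) = (t - 2)*(t + 3)*(t^2 - 2*t - 15) = (t - 5)*(t - 2)*(t + 3)*(t + 3)
(2) = (h + 3)*(h^2 + 8*h + 16) = (h + 3)*(h + 4)*(h + 4)
(3) = (n + 1)*(n^2 + n - 12) = (n + 1)*(n + 4)*(n - 3)
(4) = (w + 2)*(w^2 - 2*w - 15) = (w + 2)*(w + 3)*(w - 5)
(5) = (q - 5)*(q + 1)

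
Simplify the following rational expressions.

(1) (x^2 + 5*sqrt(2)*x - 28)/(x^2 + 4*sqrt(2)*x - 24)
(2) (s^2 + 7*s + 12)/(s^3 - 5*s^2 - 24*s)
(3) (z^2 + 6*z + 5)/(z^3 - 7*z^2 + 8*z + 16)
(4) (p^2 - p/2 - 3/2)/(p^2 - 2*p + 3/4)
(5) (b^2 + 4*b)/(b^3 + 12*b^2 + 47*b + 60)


(1) = (x + 7*sqrt(2))/(x + 6*sqrt(2))
(2) = (s + 4)/(s^2 - 8*s)
(3) = (z + 5)/(z^2 - 8*z + 16)
(4) = (2*p + 2)/(2*p - 1)
(5) = b/(b^2 + 8*b + 15)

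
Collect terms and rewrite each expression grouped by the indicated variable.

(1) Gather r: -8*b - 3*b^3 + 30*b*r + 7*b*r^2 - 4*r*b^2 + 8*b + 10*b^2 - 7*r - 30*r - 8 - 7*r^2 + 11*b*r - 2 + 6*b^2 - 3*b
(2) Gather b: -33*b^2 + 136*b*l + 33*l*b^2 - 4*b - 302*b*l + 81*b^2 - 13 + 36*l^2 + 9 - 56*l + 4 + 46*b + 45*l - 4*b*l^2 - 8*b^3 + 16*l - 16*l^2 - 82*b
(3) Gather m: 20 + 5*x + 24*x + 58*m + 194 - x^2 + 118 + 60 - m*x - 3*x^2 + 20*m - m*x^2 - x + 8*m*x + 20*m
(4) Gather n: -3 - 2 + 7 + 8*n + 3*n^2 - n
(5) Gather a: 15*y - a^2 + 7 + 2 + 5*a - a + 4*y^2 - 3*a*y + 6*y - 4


(1) = -3*b^3 + 16*b^2 - 3*b + r^2*(7*b - 7) + r*(-4*b^2 + 41*b - 37) - 10
(2) = -8*b^3 + b^2*(33*l + 48) + b*(-4*l^2 - 166*l - 40) + 20*l^2 + 5*l
(3) = m*(-x^2 + 7*x + 98) - 4*x^2 + 28*x + 392
(4) = 3*n^2 + 7*n + 2
(5) = -a^2 + a*(4 - 3*y) + 4*y^2 + 21*y + 5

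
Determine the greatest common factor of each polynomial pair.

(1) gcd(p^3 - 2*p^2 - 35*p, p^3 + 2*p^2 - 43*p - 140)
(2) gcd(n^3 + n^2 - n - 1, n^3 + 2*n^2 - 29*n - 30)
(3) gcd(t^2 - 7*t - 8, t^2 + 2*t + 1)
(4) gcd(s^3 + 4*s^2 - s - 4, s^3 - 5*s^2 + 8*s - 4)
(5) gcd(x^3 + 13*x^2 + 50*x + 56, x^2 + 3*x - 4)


(1) = p^2 - 2*p - 35
(2) = gcd((n - 1)*(n + 1)^2, (n - 5)*(n + 1)*(n + 6)) = n + 1
(3) = gcd((t - 8)*(t + 1), (t + 1)^2) = t + 1
(4) = gcd((s - 1)*(s + 1)*(s + 4), (s - 2)^2*(s - 1)) = s - 1
(5) = x + 4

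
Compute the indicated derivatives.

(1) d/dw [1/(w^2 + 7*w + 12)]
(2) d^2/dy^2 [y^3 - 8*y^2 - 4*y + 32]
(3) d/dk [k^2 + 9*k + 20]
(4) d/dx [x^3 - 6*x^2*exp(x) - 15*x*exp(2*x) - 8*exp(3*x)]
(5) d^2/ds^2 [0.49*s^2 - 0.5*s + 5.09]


(1) = (-2*w - 7)/(w^2 + 7*w + 12)^2
(2) = 6*y - 16
(3) = 2*k + 9
(4) = -6*x^2*exp(x) + 3*x^2 - 30*x*exp(2*x) - 12*x*exp(x) - 24*exp(3*x) - 15*exp(2*x)
(5) = 0.980000000000000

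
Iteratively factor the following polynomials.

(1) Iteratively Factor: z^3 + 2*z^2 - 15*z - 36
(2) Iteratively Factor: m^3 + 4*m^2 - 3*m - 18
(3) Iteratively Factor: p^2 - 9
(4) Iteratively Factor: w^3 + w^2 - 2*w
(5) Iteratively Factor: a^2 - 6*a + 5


(1) = (z + 3)*(z^2 - z - 12) = (z - 4)*(z + 3)*(z + 3)
(2) = (m - 2)*(m^2 + 6*m + 9) = (m - 2)*(m + 3)*(m + 3)
(3) = (p + 3)*(p - 3)
(4) = (w + 2)*(w^2 - w) = w*(w + 2)*(w - 1)
(5) = (a - 5)*(a - 1)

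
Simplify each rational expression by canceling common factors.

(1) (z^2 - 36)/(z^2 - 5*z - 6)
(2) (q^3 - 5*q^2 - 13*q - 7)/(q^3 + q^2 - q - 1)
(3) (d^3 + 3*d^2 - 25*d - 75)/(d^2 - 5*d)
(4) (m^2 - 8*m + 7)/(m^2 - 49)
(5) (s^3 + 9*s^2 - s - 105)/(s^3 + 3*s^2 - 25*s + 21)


(1) = (z + 6)/(z + 1)
(2) = (q - 7)/(q - 1)
(3) = (d^2 + 8*d + 15)/d
(4) = (m - 1)/(m + 7)
(5) = (s + 5)/(s - 1)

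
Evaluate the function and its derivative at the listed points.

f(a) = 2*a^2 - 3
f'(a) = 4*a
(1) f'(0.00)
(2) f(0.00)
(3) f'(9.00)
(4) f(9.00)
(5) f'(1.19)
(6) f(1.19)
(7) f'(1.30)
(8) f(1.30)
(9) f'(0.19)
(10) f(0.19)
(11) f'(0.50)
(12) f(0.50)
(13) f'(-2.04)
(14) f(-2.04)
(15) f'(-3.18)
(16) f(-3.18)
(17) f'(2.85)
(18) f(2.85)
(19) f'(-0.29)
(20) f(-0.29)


(1) = 0.00
(2) = -3.00
(3) = 36.00
(4) = 159.00
(5) = 4.76
(6) = -0.17
(7) = 5.20
(8) = 0.38
(9) = 0.76
(10) = -2.93
(11) = 2.00
(12) = -2.50
(13) = -8.16
(14) = 5.32
(15) = -12.72
(16) = 17.22
(17) = 11.40
(18) = 13.25
(19) = -1.16
(20) = -2.83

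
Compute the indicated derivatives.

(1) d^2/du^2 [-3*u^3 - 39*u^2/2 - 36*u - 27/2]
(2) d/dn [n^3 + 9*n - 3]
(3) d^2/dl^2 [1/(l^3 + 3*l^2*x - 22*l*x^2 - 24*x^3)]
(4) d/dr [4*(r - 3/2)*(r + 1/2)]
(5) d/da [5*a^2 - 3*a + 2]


(1) = -18*u - 39
(2) = 3*n^2 + 9
(3) = 2*(-3*(l + x)*(l^3 + 3*l^2*x - 22*l*x^2 - 24*x^3) + (3*l^2 + 6*l*x - 22*x^2)^2)/(l^3 + 3*l^2*x - 22*l*x^2 - 24*x^3)^3
(4) = 8*r - 4
(5) = 10*a - 3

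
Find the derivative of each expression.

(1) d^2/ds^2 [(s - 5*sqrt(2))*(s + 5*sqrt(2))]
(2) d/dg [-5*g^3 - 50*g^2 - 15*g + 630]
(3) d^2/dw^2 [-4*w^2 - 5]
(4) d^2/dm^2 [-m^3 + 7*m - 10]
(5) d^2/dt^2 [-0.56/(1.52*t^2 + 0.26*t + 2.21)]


(1) = 2
(2) = -15*g^2 - 100*g - 15
(3) = -8
(4) = -6*m
(5) = (2.587648*t^2 + 0.442624*t - 0.56*(3.04*t + 0.26)*(6.08*t + 0.52) + 3.762304)/(1.52*t^2 + 0.26*t + 2.21)^3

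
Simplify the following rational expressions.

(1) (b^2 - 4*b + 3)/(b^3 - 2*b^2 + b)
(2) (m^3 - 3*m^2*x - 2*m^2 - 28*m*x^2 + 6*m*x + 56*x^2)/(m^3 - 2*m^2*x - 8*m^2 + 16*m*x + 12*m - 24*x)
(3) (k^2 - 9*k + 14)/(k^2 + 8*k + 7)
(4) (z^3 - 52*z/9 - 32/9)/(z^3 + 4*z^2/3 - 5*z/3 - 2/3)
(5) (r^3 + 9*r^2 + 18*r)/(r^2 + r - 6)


(1) = (b - 3)/(b^2 - b)
(2) = (-m^2 + 3*m*x + 28*x^2)/(-m^2 + 2*m*x + 6*m - 12*x)
(3) = (k^2 - 9*k + 14)/(k^2 + 8*k + 7)
(4) = (9*z^2 - 18*z - 16)/(9*z^2 - 6*z - 3)
(5) = (r^2 + 6*r)/(r - 2)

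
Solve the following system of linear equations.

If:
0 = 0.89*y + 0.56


Then:
y = -0.63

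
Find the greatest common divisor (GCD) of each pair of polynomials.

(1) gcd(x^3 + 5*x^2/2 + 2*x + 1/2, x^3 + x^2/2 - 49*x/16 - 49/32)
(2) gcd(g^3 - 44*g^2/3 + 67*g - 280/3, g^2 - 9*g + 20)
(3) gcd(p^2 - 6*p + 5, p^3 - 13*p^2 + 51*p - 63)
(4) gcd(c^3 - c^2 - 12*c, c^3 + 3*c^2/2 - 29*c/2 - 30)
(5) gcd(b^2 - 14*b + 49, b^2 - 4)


(1) = gcd((x + 1/2)*(x + 1)^2, (x - 7/4)*(x + 1/2)*(x + 7/4)) = x + 1/2
(2) = g - 5
(3) = gcd((p - 5)*(p - 1), (p - 7)*(p - 3)^2) = 1
(4) = gcd(c*(c - 4)*(c + 3), (c - 4)*(c + 5/2)*(c + 3)) = c^2 - c - 12
(5) = gcd((b - 7)^2, (b - 2)*(b + 2)) = 1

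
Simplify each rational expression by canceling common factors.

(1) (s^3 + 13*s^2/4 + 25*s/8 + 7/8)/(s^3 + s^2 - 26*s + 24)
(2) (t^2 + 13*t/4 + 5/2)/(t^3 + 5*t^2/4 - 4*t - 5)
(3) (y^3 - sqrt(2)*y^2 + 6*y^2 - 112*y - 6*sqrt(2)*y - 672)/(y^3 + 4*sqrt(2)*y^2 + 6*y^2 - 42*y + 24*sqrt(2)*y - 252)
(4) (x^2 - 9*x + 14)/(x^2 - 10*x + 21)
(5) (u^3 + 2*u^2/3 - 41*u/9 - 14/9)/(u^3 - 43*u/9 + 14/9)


(1) = (8*s^3 + 26*s^2 + 25*s + 7)/(8*s^3 + 8*s^2 - 208*s + 192)
(2) = 1/(t - 2)
(3) = (y - 8*sqrt(2))/(y - 3*sqrt(2))
(4) = (x - 2)/(x - 3)
(5) = (3*u + 1)/(3*u - 1)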